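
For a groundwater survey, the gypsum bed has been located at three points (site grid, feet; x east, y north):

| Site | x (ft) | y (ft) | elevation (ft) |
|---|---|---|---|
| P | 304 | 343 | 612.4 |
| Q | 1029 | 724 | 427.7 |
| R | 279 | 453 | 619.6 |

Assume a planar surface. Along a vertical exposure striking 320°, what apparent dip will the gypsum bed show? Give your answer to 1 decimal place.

9.7°

Let the plane be z = a·x + b·y + c.
Q−P: 725a + 381b = −184.7;  R−P: −25a + 110b = 7.2.
Solving gives a = −0.25831, b = 0.00675.
Unit vector along 320° is (sin 320°, cos 320°) = (-0.6428, 0.7660).
Slope in that direction = a·(-0.6428) + b·(0.7660) = 0.17121.
Apparent dip = arctan|0.17121| = 9.7° (true dip is 14.5°, so apparent ≤ true as expected).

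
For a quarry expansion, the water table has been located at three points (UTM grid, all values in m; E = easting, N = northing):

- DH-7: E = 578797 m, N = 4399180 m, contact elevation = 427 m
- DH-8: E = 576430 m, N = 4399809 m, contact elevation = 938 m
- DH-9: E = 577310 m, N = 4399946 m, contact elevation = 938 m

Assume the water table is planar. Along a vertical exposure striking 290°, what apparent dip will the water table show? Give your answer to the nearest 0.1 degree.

14.0°

Let the plane be z = a·E + b·N + c.
DH-8−DH-7: −2367a + 629b = 511;  DH-9−DH-7: −1487a + 766b = 511.
Solving gives a = −0.07975, b = 0.51228.
Unit vector along 290° is (sin 290°, cos 290°) = (-0.9397, 0.3420).
Slope in that direction = a·(-0.9397) + b·(0.3420) = 0.25015.
Apparent dip = arctan|0.25015| = 14.0° (true dip is 27.4°, so apparent ≤ true as expected).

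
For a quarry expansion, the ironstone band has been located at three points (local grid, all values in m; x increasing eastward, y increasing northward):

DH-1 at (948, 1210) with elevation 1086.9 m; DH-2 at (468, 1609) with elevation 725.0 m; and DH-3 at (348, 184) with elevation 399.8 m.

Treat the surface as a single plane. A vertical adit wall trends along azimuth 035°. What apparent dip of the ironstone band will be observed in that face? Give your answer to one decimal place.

Two edge vectors: DH-1→DH-2 = (-480, 399, -361.9), DH-1→DH-3 = (-600, -1026, -687.1).
Normal n = (DH-1→DH-2) × (DH-1→DH-3) = (-645462.3, -112668, 731880).
So ∂z/∂x = −n_x/n_z = 0.88192 and ∂z/∂y = −n_y/n_z = 0.15394.
Unit vector along 035° is (sin 35°, cos 35°) = (0.5736, 0.8192).
Slope in that direction = a·(0.5736) + b·(0.8192) = 0.63195.
Apparent dip = arctan|0.63195| = 32.3° (true dip is 41.8°, so apparent ≤ true as expected).

32.3°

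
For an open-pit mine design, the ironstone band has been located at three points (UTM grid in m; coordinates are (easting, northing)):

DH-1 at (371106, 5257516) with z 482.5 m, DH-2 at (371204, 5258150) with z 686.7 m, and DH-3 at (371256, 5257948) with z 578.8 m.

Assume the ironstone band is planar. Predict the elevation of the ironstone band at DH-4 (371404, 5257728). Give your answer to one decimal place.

Let the plane be z = a·E + b·N + c.
DH-2−DH-1: 98a + 634b = 204.2;  DH-3−DH-1: 150a + 432b = 96.3.
Solving gives a = −0.514748692, b = 0.401648851.
Then c = 482.5 − a·371106 − b·5257516 = −1920166.43.
At (371404, 5257728): z = −191179.7 + 2111760.4 − 1920166.43 = 414.3 m.

414.3 m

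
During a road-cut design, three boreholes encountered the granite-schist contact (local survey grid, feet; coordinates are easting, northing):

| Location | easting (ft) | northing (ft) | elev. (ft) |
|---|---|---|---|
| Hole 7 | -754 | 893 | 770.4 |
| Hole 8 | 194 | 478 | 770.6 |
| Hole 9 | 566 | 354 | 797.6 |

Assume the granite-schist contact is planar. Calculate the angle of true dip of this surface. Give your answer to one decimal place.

37.1°

Two edge vectors: Hole 7→Hole 8 = (948, -415, 0.2), Hole 7→Hole 9 = (1320, -539, 27.2).
Normal n = (Hole 7→Hole 8) × (Hole 7→Hole 9) = (-11180.2, -25521.6, 36828).
So ∂z/∂easting = −n_x/n_z = 0.30358 and ∂z/∂northing = −n_y/n_z = 0.69299.
Gradient magnitude |∇z| = √(a² + b²) = √(0.09216 + 0.48024) = 0.75657.
True dip = arctan(0.75657) = 37.1°, dipping toward SSW (azimuth ≈ 204°).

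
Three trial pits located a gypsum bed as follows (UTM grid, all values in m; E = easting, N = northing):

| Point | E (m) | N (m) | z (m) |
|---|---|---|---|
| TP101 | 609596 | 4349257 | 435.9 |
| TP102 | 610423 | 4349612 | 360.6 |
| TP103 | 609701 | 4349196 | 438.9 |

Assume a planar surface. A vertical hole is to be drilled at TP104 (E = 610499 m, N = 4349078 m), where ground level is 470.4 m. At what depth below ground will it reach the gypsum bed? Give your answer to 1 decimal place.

49.6 m

Let the plane be z = a·E + b·N + c.
TP102−TP101: 827a + 355b = −75.3;  TP103−TP101: 105a − 61b = 3.
Solving gives a = −0.040221381, b = −0.118413853.
Then c = 435.9 − a·609596 − b·4349257 = 539966.97.
At (610499, 4349078): z_contact = −24555.11 − 514991.08 + 539966.97 = 420.78 m.
Depth below ground = 470.4 − 420.78 = 49.6 m.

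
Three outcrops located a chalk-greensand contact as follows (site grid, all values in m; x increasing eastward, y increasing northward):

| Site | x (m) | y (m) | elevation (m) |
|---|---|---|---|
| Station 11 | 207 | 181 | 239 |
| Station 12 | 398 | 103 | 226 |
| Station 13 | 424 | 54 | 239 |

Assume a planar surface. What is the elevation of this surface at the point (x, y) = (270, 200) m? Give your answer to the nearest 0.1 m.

Let the plane be z = a·x + b·y + c.
Station 12−Station 11: 191a − 78b = −13;  Station 13−Station 11: 217a − 127b = 0.
Solving gives a = −0.22521, b = −0.38480.
Then c = 239 − a·207 − b·181 = 355.27.
At (270, 200): z = −60.8 − 77.0 + 355.27 = 217.5 m.

217.5 m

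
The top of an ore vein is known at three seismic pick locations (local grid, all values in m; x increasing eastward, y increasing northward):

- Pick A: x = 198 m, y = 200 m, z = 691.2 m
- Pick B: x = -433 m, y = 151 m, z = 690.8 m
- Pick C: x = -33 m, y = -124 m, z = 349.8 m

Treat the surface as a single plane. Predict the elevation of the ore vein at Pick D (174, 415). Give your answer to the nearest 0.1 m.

Let the plane be z = a·x + b·y + c.
Pick B−Pick A: −631a − 49b = −0.4;  Pick C−Pick A: −231a − 324b = −341.4.
Solving gives a = −0.08595, b = 1.11498.
Then c = 691.2 − a·198 − b·200 = 485.22.
At (174, 415): z = −15.0 + 462.7 + 485.22 = 933.0 m.

933.0 m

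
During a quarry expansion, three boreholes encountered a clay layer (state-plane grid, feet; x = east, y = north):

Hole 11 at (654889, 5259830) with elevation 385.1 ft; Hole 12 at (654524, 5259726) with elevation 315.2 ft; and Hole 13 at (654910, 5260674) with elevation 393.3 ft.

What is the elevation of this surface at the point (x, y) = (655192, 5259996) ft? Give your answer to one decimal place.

443.5 ft

Two edge vectors: Hole 11→Hole 12 = (-365, -104, -69.9), Hole 11→Hole 13 = (21, 844, 8.2).
Normal n = (Hole 11→Hole 12) × (Hole 11→Hole 13) = (58142.8, 1525.1, -305876).
So ∂z/∂x = −n_x/n_z = 0.190086179 and ∂z/∂y = −n_y/n_z = 0.004986007.
Intercept c from Hole 11: 385.1 − 124485.35 − 26225.55 = −150325.80.
At (655192, 5259996): z = 124542.9 + 26226.4 − 150325.80 = 443.5 ft.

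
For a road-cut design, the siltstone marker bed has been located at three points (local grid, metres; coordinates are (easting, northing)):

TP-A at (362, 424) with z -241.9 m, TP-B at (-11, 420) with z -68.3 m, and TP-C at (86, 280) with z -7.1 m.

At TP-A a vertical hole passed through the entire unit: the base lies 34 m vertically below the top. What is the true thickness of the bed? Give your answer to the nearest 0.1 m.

25.5 m

Two edge vectors: TP-A→TP-B = (-373, -4, 173.6), TP-A→TP-C = (-276, -144, 234.8).
Normal n = (TP-A→TP-B) × (TP-A→TP-C) = (24059.2, 39666.8, 52608).
So ∂z/∂E = −n_x/n_z = −0.45733 and ∂z/∂N = −n_y/n_z = −0.75401.
|∇z| = √(a²+b²) = 0.88186, so dip δ = arctan(0.88186) = 41.41°.
True thickness = vertical thickness × cos δ = 34 × cos 41.41° = 25.5 m.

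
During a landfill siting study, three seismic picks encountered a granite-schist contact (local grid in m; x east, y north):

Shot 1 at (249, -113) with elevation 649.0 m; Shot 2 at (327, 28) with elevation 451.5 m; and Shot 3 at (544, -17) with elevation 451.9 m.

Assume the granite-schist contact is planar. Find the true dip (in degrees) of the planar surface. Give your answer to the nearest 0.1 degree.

Let the plane be z = a·x + b·y + c.
Shot 2−Shot 1: 78a + 141b = −197.5;  Shot 3−Shot 1: 295a + 96b = −197.1.
Solving gives a = −0.25892, b = −1.25748.
Gradient magnitude |∇z| = √(a² + b²) = √(0.06704 + 1.58124) = 1.28386.
True dip = arctan(1.28386) = 52.1°, dipping toward NNE (azimuth ≈ 012°).

52.1°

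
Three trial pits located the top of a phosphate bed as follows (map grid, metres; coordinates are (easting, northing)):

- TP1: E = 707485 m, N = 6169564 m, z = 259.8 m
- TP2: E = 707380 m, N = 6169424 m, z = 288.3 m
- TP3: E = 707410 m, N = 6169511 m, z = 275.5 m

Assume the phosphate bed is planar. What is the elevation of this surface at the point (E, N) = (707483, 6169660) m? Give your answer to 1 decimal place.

250.6 m

Let the plane be z = a·E + b·N + c.
TP2−TP1: −105a − 140b = 28.5;  TP3−TP1: −75a − 53b = 15.7.
Solving gives a = −0.139311044, b = −0.099088146.
Then c = 259.8 − a·707485 − b·6169564 = 710150.93.
At (707483, 6169660): z = −98560.2 − 611340.2 + 710150.93 = 250.6 m.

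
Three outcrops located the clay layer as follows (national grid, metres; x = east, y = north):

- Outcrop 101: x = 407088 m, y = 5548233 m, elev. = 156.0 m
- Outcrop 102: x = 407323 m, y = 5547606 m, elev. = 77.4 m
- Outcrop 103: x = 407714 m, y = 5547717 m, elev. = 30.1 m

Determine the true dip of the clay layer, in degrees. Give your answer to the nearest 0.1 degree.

9.0°

Let the plane be z = a·x + b·y + c.
Outcrop 102−Outcrop 101: 235a − 627b = −78.6;  Outcrop 103−Outcrop 101: 626a − 516b = −125.9.
Solving gives a = −0.14150, b = 0.07232.
Gradient magnitude |∇z| = √(a² + b²) = √(0.02002 + 0.00523) = 0.15891.
True dip = arctan(0.15891) = 9.0°, dipping toward ESE (azimuth ≈ 117°).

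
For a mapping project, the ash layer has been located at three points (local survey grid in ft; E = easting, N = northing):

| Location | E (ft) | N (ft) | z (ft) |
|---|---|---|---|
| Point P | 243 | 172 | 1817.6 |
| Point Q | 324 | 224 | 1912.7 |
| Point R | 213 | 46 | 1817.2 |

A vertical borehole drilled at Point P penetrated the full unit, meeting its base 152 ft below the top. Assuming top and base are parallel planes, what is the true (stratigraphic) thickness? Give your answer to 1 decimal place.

Let the plane be z = a·E + b·N + c.
Point Q−Point P: 81a + 52b = 95.1;  Point R−Point P: −30a − 126b = −0.4.
Solving gives a = 1.38351, b = −0.32623.
|∇z| = √(a²+b²) = 1.42145, so dip δ = arctan(1.42145) = 54.87°.
True thickness = vertical thickness × cos δ = 152 × cos 54.87° = 87.5 ft.

87.5 ft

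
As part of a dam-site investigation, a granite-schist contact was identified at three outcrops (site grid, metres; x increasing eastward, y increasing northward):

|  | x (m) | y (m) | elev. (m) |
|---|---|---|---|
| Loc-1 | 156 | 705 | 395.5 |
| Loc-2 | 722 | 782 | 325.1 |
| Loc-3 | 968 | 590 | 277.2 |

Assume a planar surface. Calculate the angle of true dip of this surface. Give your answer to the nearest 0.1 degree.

8.8°

Let the plane be z = a·x + b·y + c.
Loc-2−Loc-1: 566a + 77b = −70.4;  Loc-3−Loc-1: 812a − 115b = −118.3.
Solving gives a = −0.13482, b = 0.07674.
Gradient magnitude |∇z| = √(a² + b²) = √(0.01818 + 0.00589) = 0.15513.
True dip = arctan(0.15513) = 8.8°, dipping toward ESE (azimuth ≈ 120°).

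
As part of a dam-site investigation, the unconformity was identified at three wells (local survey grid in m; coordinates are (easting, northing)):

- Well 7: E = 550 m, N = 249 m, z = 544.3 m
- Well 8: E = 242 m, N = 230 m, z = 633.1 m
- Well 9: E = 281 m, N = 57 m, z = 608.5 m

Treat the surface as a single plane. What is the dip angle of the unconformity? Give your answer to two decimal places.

16.84°

Let the plane be z = a·E + b·N + c.
Well 8−Well 7: −308a − 19b = 88.8;  Well 9−Well 7: −269a − 192b = 64.2.
Solving gives a = −0.29301, b = 0.07614.
Gradient magnitude |∇z| = √(a² + b²) = √(0.08585 + 0.00580) = 0.30274.
True dip = arctan(0.30274) = 16.84°, dipping toward ESE (azimuth ≈ 105°).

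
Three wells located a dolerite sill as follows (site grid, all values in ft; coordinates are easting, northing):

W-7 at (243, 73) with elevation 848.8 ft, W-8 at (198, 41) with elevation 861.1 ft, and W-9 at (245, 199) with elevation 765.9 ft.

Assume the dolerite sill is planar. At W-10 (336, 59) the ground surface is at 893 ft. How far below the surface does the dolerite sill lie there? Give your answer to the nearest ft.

Let the plane be z = a·easting + b·northing + c.
W-8−W-7: −45a − 32b = 12.3;  W-9−W-7: 2a + 126b = −82.9.
Solving gives a = 0.19675, b = −0.66106.
Then c = 848.8 − a·243 − b·73 = 849.25.
At (336, 59): z_contact = 66.1 − 39.0 + 849.25 = 876.4 ft.
Depth below ground = 893 − 876.4 = 17 ft.

17 ft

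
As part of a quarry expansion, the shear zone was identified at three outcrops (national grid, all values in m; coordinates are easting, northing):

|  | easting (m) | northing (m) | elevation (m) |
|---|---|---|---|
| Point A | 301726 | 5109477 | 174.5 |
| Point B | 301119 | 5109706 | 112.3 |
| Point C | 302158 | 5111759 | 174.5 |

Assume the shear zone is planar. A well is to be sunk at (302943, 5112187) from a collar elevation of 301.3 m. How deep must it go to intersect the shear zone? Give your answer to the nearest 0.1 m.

Let the plane be z = a·easting + b·northing + c.
Point B−Point A: −607a + 229b = −62.2;  Point C−Point A: 432a + 2282b = 0.
Solving gives a = 0.095640596, b = −0.018105494.
Then c = 174.5 − a·301726 − b·5109477 = 63826.85.
At (302943, 5112187): z_contact = 28973.65 − 92558.67 + 63826.85 = 241.83 m.
Depth below ground = 301.3 − 241.83 = 59.5 m.

59.5 m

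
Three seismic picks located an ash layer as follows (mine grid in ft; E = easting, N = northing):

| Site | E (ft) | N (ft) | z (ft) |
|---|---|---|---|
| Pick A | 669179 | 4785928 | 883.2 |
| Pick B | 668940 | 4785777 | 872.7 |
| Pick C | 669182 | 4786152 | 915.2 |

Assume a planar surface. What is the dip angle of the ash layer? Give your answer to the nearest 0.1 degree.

8.6°

Two edge vectors: Pick A→Pick B = (-239, -151, -10.5), Pick A→Pick C = (3, 224, 32).
Normal n = (Pick A→Pick B) × (Pick A→Pick C) = (-2480, 7616.5, -53083).
So ∂z/∂E = −n_x/n_z = −0.04672 and ∂z/∂N = −n_y/n_z = 0.14348.
Gradient magnitude |∇z| = √(a² + b²) = √(0.00218 + 0.02059) = 0.15090.
True dip = arctan(0.15090) = 8.6°, dipping toward SSE (azimuth ≈ 162°).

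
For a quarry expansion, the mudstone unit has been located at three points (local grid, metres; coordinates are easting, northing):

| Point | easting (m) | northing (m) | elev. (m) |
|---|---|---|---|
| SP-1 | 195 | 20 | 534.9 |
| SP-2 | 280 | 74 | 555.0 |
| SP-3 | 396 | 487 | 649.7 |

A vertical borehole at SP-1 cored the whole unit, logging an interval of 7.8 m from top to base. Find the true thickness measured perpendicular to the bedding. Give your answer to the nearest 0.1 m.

Two edge vectors: SP-1→SP-2 = (85, 54, 20.1), SP-1→SP-3 = (201, 467, 114.8).
Normal n = (SP-1→SP-2) × (SP-1→SP-3) = (-3187.5, -5717.9, 28841).
So ∂z/∂easting = −n_x/n_z = 0.11052 and ∂z/∂northing = −n_y/n_z = 0.19826.
|∇z| = √(a²+b²) = 0.22698, so dip δ = arctan(0.22698) = 12.79°.
True thickness = vertical thickness × cos δ = 7.8 × cos 12.79° = 7.6 m.

7.6 m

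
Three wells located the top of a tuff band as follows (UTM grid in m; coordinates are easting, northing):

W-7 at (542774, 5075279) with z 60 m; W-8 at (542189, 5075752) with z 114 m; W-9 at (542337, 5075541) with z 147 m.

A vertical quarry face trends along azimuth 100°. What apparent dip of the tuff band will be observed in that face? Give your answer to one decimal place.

22.2°

Two edge vectors: W-7→W-8 = (-585, 473, 54), W-7→W-9 = (-437, 262, 87).
Normal n = (W-7→W-8) × (W-7→W-9) = (27003, 27297, 53431).
So ∂z/∂easting = −n_x/n_z = −0.50538 and ∂z/∂northing = −n_y/n_z = −0.51088.
Unit vector along 100° is (sin 100°, cos 100°) = (0.9848, -0.1736).
Slope in that direction = a·(0.9848) + b·(-0.1736) = −0.40899.
Apparent dip = arctan|0.40899| = 22.2° (true dip is 35.7°, so apparent ≤ true as expected).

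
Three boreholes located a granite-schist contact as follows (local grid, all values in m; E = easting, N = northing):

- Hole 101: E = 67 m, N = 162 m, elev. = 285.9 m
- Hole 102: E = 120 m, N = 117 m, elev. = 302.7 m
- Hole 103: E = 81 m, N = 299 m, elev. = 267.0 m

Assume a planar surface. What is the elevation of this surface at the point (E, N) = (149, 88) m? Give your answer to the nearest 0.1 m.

312.6 m

Let the plane be z = a·E + b·N + c.
Hole 102−Hole 101: 53a − 45b = 16.8;  Hole 103−Hole 101: 14a + 137b = −18.9.
Solving gives a = 0.18389, b = −0.15675.
Then c = 285.9 − a·67 − b·162 = 298.97.
At (149, 88): z = 27.4 − 13.8 + 298.97 = 312.6 m.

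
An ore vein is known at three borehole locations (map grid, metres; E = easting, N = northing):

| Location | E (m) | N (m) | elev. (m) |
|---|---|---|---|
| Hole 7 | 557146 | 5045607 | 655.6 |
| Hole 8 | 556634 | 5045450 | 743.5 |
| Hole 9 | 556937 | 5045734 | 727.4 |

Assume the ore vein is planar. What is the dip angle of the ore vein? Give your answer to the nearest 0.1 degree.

16.5°

Let the plane be z = a·E + b·N + c.
Hole 8−Hole 7: −512a − 157b = 87.9;  Hole 9−Hole 7: −209a + 127b = 71.8.
Solving gives a = −0.22932, b = 0.18797.
Gradient magnitude |∇z| = √(a² + b²) = √(0.05259 + 0.03533) = 0.29651.
True dip = arctan(0.29651) = 16.5°, dipping toward SE (azimuth ≈ 129°).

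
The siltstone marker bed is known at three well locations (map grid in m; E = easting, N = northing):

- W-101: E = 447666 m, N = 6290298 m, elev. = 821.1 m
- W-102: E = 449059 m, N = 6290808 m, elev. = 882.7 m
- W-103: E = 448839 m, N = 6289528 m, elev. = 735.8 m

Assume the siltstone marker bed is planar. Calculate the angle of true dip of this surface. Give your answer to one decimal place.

Let the plane be z = a·E + b·N + c.
W-102−W-101: 1393a + 510b = 61.6;  W-103−W-101: 1173a − 770b = −85.3.
Solving gives a = 0.00235, b = 0.11436.
Gradient magnitude |∇z| = √(a² + b²) = √(0.00001 + 0.01308) = 0.11439.
True dip = arctan(0.11439) = 6.5°, dipping toward S (azimuth ≈ 181°).

6.5°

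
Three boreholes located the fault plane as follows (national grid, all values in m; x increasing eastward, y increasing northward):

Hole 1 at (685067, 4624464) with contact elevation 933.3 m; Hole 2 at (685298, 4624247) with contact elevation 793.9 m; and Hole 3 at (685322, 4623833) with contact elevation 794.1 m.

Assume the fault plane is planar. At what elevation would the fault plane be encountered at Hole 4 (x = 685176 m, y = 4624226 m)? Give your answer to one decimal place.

872.6 m

Two edge vectors: Hole 1→Hole 2 = (231, -217, -139.4), Hole 1→Hole 3 = (255, -631, -139.2).
Normal n = (Hole 1→Hole 2) × (Hole 1→Hole 3) = (-57755, -3391.8, -90426).
So ∂z/∂x = −n_x/n_z = −0.638699047 and ∂z/∂y = −n_y/n_z = −0.037509123.
Intercept c from Hole 1: 933.3 + 437551.64 + 173459.59 = 611944.53.
At (685176, 4624226): z = −437621.3 − 173450.7 + 611944.53 = 872.6 m.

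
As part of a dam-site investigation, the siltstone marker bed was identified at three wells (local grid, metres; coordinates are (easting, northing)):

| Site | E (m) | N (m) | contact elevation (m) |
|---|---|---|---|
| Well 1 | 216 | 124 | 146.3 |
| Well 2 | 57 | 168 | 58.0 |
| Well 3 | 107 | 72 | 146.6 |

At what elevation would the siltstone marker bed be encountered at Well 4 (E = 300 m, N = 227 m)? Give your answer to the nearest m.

99 m

Let the plane be z = a·E + b·N + c.
Well 2−Well 1: −159a + 44b = −88.3;  Well 3−Well 1: −109a − 52b = 0.3.
Solving gives a = 0.35046, b = −0.74039.
Then c = 146.3 − a·216 − b·124 = 162.41.
At (300, 227): z = 105.1 − 168.1 + 162.41 = 99.5 m.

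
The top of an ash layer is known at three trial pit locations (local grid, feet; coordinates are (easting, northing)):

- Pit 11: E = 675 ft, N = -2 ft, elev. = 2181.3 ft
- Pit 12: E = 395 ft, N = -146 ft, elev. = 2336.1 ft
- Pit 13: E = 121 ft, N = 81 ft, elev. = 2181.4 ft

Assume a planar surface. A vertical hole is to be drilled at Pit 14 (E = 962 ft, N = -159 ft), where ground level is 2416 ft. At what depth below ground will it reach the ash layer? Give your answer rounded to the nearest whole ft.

140 ft

Two edge vectors: Pit 11→Pit 12 = (-280, -144, 154.8), Pit 11→Pit 13 = (-554, 83, 0.1).
Normal n = (Pit 11→Pit 12) × (Pit 11→Pit 13) = (-12862.8, -85731.2, -103016).
So ∂z/∂E = −n_x/n_z = −0.12486 and ∂z/∂N = −n_y/n_z = −0.83221.
Intercept c from Pit 11: 2181.3 + 84.28 − 1.66 = 2263.92.
At (962, -159): z_contact = −120.1 + 132.3 + 2263.92 = 2276.1 ft.
Depth below ground = 2416 − 2276.1 = 140 ft.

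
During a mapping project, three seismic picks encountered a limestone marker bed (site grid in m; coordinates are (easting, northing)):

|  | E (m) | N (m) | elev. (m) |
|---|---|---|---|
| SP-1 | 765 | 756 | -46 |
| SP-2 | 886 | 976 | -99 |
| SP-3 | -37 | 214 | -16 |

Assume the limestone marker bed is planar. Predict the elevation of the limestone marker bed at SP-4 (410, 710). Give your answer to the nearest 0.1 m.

Let the plane be z = a·E + b·N + c.
SP-2−SP-1: 121a + 220b = −53;  SP-3−SP-1: −802a − 542b = 30.
Solving gives a = 0.19959, b = −0.35068.
Then c = -46 − a·765 − b·756 = 66.43.
At (410, 710): z = 81.8 − 249.0 + 66.43 = -100.7 m.

-100.7 m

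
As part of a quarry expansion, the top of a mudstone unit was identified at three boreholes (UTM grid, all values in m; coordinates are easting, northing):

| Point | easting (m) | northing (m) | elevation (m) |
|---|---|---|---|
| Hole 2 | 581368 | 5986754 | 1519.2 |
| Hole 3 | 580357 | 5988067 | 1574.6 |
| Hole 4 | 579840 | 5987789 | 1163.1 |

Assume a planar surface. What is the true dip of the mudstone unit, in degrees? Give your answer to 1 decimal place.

Two edge vectors: Hole 2→Hole 3 = (-1011, 1313, 55.4), Hole 2→Hole 4 = (-1528, 1035, -356.1).
Normal n = (Hole 2→Hole 3) × (Hole 2→Hole 4) = (-524898.3, -444668.3, 959879).
So ∂z/∂easting = −n_x/n_z = 0.54684 and ∂z/∂northing = −n_y/n_z = 0.46325.
Gradient magnitude |∇z| = √(a² + b²) = √(0.29903 + 0.21460) = 0.71668.
True dip = arctan(0.71668) = 35.6°, dipping toward SW (azimuth ≈ 230°).

35.6°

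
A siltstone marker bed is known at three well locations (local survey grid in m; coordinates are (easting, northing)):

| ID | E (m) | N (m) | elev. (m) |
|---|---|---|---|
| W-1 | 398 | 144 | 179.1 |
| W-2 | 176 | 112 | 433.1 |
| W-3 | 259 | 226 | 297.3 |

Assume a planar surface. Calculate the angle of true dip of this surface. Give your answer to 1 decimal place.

49.2°

Two edge vectors: W-1→W-2 = (-222, -32, 254), W-1→W-3 = (-139, 82, 118.2).
Normal n = (W-1→W-2) × (W-1→W-3) = (-24610.4, -9065.6, -22652).
So ∂z/∂E = −n_x/n_z = −1.08646 and ∂z/∂N = −n_y/n_z = −0.40021.
Gradient magnitude |∇z| = √(a² + b²) = √(1.18039 + 0.16017) = 1.15782.
True dip = arctan(1.15782) = 49.2°, dipping toward ENE (azimuth ≈ 070°).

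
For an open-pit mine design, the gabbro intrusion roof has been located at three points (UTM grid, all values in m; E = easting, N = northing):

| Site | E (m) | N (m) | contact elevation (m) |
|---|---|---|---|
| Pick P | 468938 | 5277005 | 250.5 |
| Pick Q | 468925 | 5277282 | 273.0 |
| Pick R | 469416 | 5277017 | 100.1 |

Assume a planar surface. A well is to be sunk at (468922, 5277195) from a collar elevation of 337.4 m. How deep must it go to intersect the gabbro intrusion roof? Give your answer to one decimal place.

Two edge vectors: Pick P→Pick Q = (-13, 277, 22.5), Pick P→Pick R = (478, 12, -150.4).
Normal n = (Pick P→Pick Q) × (Pick P→Pick R) = (-41930.8, 8799.8, -132562).
So ∂z/∂E = −n_x/n_z = −0.316310858 and ∂z/∂N = −n_y/n_z = 0.066382523.
Intercept c from Pick P: 250.5 + 148330.18 − 350300.91 = −201720.22.
At (468922, 5277195): z_contact = −148325.12 + 350313.52 − 201720.22 = 268.17 m.
Depth below ground = 337.4 − 268.17 = 69.2 m.

69.2 m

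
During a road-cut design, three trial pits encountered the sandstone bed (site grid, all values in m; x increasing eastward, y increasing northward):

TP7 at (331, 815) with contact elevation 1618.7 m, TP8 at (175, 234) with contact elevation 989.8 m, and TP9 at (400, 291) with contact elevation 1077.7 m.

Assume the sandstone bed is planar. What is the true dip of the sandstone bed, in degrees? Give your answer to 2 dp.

Two edge vectors: TP7→TP8 = (-156, -581, -628.9), TP7→TP9 = (69, -524, -541).
Normal n = (TP7→TP8) × (TP7→TP9) = (-15222.6, -127790.1, 121833).
So ∂z/∂x = −n_x/n_z = 0.12495 and ∂z/∂y = −n_y/n_z = 1.04890.
Gradient magnitude |∇z| = √(a² + b²) = √(0.01561 + 1.10018) = 1.05631.
True dip = arctan(1.05631) = 46.57°, dipping toward S (azimuth ≈ 187°).

46.57°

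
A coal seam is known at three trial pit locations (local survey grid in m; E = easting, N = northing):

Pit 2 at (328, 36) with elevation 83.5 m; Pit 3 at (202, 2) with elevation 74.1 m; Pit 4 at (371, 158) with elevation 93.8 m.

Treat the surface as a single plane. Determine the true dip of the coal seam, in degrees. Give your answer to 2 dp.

Let the plane be z = a·E + b·N + c.
Pit 3−Pit 2: −126a − 34b = −9.4;  Pit 4−Pit 2: 43a + 122b = 10.3.
Solving gives a = 0.05727, b = 0.06424.
Gradient magnitude |∇z| = √(a² + b²) = √(0.00328 + 0.00413) = 0.08606.
True dip = arctan(0.08606) = 4.92°, dipping toward SW (azimuth ≈ 222°).

4.92°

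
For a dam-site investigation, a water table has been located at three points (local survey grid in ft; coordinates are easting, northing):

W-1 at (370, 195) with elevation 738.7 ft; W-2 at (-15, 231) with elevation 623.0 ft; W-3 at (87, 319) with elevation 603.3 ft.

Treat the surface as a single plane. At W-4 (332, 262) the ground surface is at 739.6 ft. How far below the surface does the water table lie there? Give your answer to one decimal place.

Two edge vectors: W-1→W-2 = (-385, 36, -115.7), W-1→W-3 = (-283, 124, -135.4).
Normal n = (W-1→W-2) × (W-1→W-3) = (9472.4, -19385.9, -37552).
So ∂z/∂easting = −n_x/n_z = 0.25225 and ∂z/∂northing = −n_y/n_z = −0.51624.
Intercept c from W-1: 738.7 − 93.33 + 100.67 = 746.04.
At (332, 262): z_contact = 83.75 − 135.26 + 746.04 = 694.53 ft.
Depth below ground = 739.6 − 694.53 = 45.1 ft.

45.1 ft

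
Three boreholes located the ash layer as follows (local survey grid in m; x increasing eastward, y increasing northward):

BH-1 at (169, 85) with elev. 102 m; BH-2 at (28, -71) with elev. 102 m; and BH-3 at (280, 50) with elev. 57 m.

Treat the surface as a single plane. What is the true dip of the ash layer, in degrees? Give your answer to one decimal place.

23.0°

Two edge vectors: BH-1→BH-2 = (-141, -156, 0), BH-1→BH-3 = (111, -35, -45).
Normal n = (BH-1→BH-2) × (BH-1→BH-3) = (7020, -6345, 22251).
So ∂z/∂x = −n_x/n_z = −0.31549 and ∂z/∂y = −n_y/n_z = 0.28516.
Gradient magnitude |∇z| = √(a² + b²) = √(0.09953 + 0.08131) = 0.42526.
True dip = arctan(0.42526) = 23.0°, dipping toward SE (azimuth ≈ 132°).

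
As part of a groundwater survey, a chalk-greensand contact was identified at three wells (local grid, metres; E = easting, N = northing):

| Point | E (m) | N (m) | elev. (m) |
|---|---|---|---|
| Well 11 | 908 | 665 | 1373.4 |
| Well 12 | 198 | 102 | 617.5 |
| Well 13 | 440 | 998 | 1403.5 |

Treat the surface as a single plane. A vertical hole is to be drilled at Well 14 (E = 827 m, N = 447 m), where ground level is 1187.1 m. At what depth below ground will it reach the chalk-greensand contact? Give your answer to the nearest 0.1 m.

15.3 m

Let the plane be z = a·E + b·N + c.
Well 12−Well 11: −710a − 563b = −755.9;  Well 13−Well 11: −468a + 333b = 30.1.
Solving gives a = 0.46962, b = 0.75039.
Then c = 1373.4 − a·908 − b·665 = 447.98.
At (827, 447): z_contact = 388.37 + 335.43 + 447.98 = 1171.78 m.
Depth below ground = 1187.1 − 1171.78 = 15.3 m.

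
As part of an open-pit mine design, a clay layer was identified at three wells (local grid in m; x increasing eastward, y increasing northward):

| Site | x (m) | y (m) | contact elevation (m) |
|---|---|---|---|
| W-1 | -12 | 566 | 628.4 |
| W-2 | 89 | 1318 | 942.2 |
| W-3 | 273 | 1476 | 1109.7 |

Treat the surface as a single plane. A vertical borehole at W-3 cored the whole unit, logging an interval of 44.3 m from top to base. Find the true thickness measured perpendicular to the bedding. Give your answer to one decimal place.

Let the plane be z = a·x + b·y + c.
W-2−W-1: 101a + 752b = 313.8;  W-3−W-1: 285a + 910b = 481.3.
Solving gives a = 0.62397, b = 0.33348.
|∇z| = √(a²+b²) = 0.70749, so dip δ = arctan(0.70749) = 35.28°.
True thickness = vertical thickness × cos δ = 44.3 × cos 35.28° = 36.2 m.

36.2 m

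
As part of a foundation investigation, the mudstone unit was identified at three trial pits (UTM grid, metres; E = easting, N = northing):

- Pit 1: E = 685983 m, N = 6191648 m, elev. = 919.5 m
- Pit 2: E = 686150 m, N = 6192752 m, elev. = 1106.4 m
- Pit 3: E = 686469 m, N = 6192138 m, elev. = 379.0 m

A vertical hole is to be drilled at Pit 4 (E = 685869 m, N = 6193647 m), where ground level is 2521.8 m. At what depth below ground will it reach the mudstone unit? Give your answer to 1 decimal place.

633.6 m

Two edge vectors: Pit 1→Pit 2 = (167, 1104, 186.9), Pit 1→Pit 3 = (486, 490, -540.5).
Normal n = (Pit 1→Pit 2) × (Pit 1→Pit 3) = (-688293, 181096.9, -454714).
So ∂z/∂E = −n_x/n_z = −1.513683326 and ∂z/∂N = −n_y/n_z = 0.398265503.
Intercept c from Pit 1: 919.5 + 1038361.03 − 2465919.81 = −1426639.28.
At (685869, 6193647): z_contact = −1038188.47 + 2466715.94 − 1426639.28 = 1888.19 m.
Depth below ground = 2521.8 − 1888.19 = 633.6 m.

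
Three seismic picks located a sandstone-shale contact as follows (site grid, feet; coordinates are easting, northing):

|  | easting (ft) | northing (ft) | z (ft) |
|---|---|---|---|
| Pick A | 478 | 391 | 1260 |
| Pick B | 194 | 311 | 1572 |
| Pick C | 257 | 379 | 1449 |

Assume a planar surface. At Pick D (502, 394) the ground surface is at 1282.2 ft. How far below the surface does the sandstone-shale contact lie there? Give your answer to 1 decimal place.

44.5 ft

Let the plane be z = a·easting + b·northing + c.
Pick B−Pick A: −284a − 80b = 312;  Pick C−Pick A: −221a − 12b = 189.
Solving gives a = −0.79709, b = −1.07035.
Then c = 1260 − a·478 − b·391 = 2059.51.
At (502, 394): z_contact = −400.14 − 421.72 + 2059.51 = 1237.66 ft.
Depth below ground = 1282.2 − 1237.66 = 44.5 ft.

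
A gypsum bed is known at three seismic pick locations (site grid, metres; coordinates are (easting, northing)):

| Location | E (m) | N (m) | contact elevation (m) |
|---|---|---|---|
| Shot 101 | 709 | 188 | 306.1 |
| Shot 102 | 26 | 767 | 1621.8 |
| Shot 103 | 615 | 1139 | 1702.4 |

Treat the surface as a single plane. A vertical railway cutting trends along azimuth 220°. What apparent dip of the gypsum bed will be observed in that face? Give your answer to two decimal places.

Two edge vectors: Shot 101→Shot 102 = (-683, 579, 1315.7), Shot 101→Shot 103 = (-94, 951, 1396.3).
Normal n = (Shot 101→Shot 102) × (Shot 101→Shot 103) = (-442773, 829997.1, -595107).
So ∂z/∂E = −n_x/n_z = −0.74402 and ∂z/∂N = −n_y/n_z = 1.39470.
Unit vector along 220° is (sin 220°, cos 220°) = (-0.6428, -0.7660).
Slope in that direction = a·(-0.6428) + b·(-0.7660) = −0.59016.
Apparent dip = arctan|0.59016| = 30.55° (true dip is 57.7°, so apparent ≤ true as expected).

30.55°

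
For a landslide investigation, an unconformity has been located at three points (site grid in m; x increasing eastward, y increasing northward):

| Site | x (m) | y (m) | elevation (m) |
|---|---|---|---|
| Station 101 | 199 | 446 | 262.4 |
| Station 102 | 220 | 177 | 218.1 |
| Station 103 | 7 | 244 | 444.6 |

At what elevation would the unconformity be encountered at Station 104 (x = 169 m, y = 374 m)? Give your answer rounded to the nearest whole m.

Let the plane be z = a·x + b·y + c.
Station 102−Station 101: 21a − 269b = −44.3;  Station 103−Station 101: −192a − 202b = 182.2.
Solving gives a = −1.03704, b = 0.08373.
Then c = 262.4 − a·199 − b·446 = 431.43.
At (169, 374): z = −175.3 + 31.3 + 431.43 = 287.5 m.

287 m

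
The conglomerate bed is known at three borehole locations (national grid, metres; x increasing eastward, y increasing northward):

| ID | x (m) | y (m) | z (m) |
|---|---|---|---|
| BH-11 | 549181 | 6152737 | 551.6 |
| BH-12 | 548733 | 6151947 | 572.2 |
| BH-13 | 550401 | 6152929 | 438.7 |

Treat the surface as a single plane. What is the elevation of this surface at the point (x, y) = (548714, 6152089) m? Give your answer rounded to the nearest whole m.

Two edge vectors: BH-11→BH-12 = (-448, -790, 20.6), BH-11→BH-13 = (1220, 192, -112.9).
Normal n = (BH-11→BH-12) × (BH-11→BH-13) = (85235.8, -25447.2, 877784).
So ∂z/∂x = −n_x/n_z = −0.09710339 and ∂z/∂y = −n_y/n_z = 0.02899028.
Intercept c from BH-11: 551.6 + 53327.34 − 178369.54 = −124490.61.
At (548714, 6152089): z = −53282.0 + 178350.8 − 124490.61 = 578.2 m.

578 m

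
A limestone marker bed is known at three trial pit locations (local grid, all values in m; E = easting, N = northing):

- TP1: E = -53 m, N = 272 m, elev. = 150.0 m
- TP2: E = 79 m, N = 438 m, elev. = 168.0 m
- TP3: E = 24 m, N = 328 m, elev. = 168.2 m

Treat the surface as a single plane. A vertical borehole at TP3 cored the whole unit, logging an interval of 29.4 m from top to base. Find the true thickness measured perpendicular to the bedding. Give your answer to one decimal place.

27.1 m

Let the plane be z = a·E + b·N + c.
TP2−TP1: 132a + 166b = 18;  TP3−TP1: 77a + 56b = 18.2.
Solving gives a = 0.37351, b = −0.18857.
|∇z| = √(a²+b²) = 0.41841, so dip δ = arctan(0.41841) = 22.70°.
True thickness = vertical thickness × cos δ = 29.4 × cos 22.70° = 27.1 m.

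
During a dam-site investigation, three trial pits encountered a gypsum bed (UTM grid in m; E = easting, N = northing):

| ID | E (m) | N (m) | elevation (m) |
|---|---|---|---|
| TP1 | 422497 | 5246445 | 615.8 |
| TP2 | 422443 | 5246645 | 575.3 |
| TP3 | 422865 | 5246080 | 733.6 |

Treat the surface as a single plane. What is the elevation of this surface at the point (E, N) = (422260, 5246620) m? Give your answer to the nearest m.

Two edge vectors: TP1→TP2 = (-54, 200, -40.5), TP1→TP3 = (368, -365, 117.8).
Normal n = (TP1→TP2) × (TP1→TP3) = (8777.5, -8542.8, -53890).
So ∂z/∂E = −n_x/n_z = 0.16287808 and ∂z/∂N = −n_y/n_z = −0.15852292.
Intercept c from TP1: 615.8 − 68815.50 + 831681.77 = 763482.06.
At (422260, 5246620): z = 68776.9 − 831709.5 + 763482.06 = 549.5 m.

549 m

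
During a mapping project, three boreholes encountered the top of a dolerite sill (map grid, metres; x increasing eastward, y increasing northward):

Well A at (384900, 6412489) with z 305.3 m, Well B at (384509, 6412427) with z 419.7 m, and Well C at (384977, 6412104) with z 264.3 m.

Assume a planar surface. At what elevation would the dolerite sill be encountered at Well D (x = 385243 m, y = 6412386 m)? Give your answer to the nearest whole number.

198 m

Let the plane be z = a·x + b·y + c.
Well B−Well A: −391a − 62b = 114.4;  Well C−Well A: 77a − 385b = −41.
Solving gives a = −0.29995686, b = 0.04650213.
Then c = 305.3 − a·384900 − b·6412489 = −182435.73.
At (385243, 6412386): z = −115556.3 + 298189.6 − 182435.73 = 197.6 m.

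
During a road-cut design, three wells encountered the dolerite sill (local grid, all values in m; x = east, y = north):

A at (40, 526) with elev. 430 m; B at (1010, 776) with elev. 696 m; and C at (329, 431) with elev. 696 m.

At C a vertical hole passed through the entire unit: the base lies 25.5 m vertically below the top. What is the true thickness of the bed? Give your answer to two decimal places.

16.05 m

Let the plane be z = a·x + b·y + c.
B−A: 970a + 250b = 266;  C−A: 289a − 95b = 266.
Solving gives a = 0.55821, b = −1.10186.
|∇z| = √(a²+b²) = 1.23519, so dip δ = arctan(1.23519) = 51.01°.
True thickness = vertical thickness × cos δ = 25.5 × cos 51.01° = 16.05 m.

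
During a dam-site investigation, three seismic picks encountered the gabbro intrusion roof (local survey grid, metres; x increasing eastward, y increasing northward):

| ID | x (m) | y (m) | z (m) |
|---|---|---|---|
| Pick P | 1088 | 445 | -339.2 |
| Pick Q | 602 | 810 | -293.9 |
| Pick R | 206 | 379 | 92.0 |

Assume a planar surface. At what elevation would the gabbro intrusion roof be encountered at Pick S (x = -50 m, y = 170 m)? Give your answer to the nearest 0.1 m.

308.1 m

Let the plane be z = a·x + b·y + c.
Pick Q−Pick P: −486a + 365b = 45.3;  Pick R−Pick P: −882a − 66b = 431.2.
Solving gives a = −0.453037, b = −0.479112.
Then c = -339.2 − a·1088 − b·445 = 366.91.
At (-50, 170): z = 22.7 − 81.4 + 366.91 = 308.1 m.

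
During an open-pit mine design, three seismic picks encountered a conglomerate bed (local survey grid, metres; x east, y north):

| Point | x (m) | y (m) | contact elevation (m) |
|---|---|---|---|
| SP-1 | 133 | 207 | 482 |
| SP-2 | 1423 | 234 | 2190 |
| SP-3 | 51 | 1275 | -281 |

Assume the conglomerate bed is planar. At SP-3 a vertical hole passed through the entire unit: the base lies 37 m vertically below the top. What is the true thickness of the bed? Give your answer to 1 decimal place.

Two edge vectors: SP-1→SP-2 = (1290, 27, 1708), SP-1→SP-3 = (-82, 1068, -763).
Normal n = (SP-1→SP-2) × (SP-1→SP-3) = (-1844745, 844214, 1379934).
So ∂z/∂x = −n_x/n_z = 1.33684 and ∂z/∂y = −n_y/n_z = −0.61178.
|∇z| = √(a²+b²) = 1.47017, so dip δ = arctan(1.47017) = 55.78°.
True thickness = vertical thickness × cos δ = 37 × cos 55.78° = 20.8 m.

20.8 m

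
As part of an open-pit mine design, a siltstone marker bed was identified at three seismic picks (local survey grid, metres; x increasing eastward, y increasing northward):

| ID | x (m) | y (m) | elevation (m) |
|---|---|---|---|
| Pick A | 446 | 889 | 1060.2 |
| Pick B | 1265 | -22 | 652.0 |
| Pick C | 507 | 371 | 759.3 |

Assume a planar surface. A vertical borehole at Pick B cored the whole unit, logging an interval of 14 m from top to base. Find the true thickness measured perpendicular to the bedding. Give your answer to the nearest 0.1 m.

11.9 m

Let the plane be z = a·x + b·y + c.
Pick B−Pick A: 819a − 911b = −408.2;  Pick C−Pick A: 61a − 518b = −300.9.
Solving gives a = 0.17000, b = 0.60091.
|∇z| = √(a²+b²) = 0.62449, so dip δ = arctan(0.62449) = 31.98°.
True thickness = vertical thickness × cos δ = 14 × cos 31.98° = 11.9 m.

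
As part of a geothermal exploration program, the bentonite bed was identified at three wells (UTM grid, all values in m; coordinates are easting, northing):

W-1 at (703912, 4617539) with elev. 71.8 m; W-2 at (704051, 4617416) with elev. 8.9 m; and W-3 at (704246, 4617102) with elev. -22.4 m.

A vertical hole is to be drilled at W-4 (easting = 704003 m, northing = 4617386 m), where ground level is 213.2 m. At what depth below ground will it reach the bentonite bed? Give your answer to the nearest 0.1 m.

Two edge vectors: W-1→W-2 = (139, -123, -62.9), W-1→W-3 = (334, -437, -94.2).
Normal n = (W-1→W-2) × (W-1→W-3) = (-15900.7, -7914.8, -19661).
So ∂z/∂easting = −n_x/n_z = −0.808743197 and ∂z/∂northing = −n_y/n_z = −0.402563450.
Intercept c from W-1: 71.8 + 569284.04 + 1858852.43 = 2428208.27.
At (704003, 4617386): z_contact = −569357.64 − 1858790.84 + 2428208.27 = 59.80 m.
Depth below ground = 213.2 − 59.80 = 153.4 m.

153.4 m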